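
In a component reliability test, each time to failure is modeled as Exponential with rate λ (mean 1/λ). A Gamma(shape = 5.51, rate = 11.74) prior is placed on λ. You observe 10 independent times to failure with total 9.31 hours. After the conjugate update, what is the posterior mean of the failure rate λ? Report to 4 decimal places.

With a Gamma(shape α, rate β) prior on the exponential rate λ, the posterior after n observations with total T = Σxᵢ is Gamma(α+n, β+T).
Posterior: Gamma(5.51+10, 11.74+9.31) = Gamma(15.51, 21.05).
Posterior mean of λ = α/β = 15.51/21.05 = 0.7368.

0.7368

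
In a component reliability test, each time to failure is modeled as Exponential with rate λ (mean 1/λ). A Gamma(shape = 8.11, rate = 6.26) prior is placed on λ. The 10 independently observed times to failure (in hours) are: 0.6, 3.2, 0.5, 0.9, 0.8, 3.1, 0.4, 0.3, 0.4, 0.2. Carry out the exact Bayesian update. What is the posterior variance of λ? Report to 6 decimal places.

With a Gamma(shape α, rate β) prior on the exponential rate λ, the posterior after n observations with total T = Σxᵢ is Gamma(α+n, β+T).
Sum of observations T = 10.4 hours; n = 10.
Posterior: Gamma(8.11+10, 6.26+10.4) = Gamma(18.11, 16.66).
Var = α/β² = 0.065248.

0.065248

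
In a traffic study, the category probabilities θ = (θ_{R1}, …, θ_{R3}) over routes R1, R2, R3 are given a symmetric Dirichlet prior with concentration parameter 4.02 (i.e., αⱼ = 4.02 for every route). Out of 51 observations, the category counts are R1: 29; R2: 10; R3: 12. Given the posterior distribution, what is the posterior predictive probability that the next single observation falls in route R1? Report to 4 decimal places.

0.5236

The Dirichlet prior is conjugate to the Multinomial likelihood: each posterior αⱼ = prior αⱼ + observed count nⱼ.
Posterior concentration: (33.02, 14.02, 16.02), total = 63.06.
P(next = R1 | data) = α_{R1}/Σα = 0.5236.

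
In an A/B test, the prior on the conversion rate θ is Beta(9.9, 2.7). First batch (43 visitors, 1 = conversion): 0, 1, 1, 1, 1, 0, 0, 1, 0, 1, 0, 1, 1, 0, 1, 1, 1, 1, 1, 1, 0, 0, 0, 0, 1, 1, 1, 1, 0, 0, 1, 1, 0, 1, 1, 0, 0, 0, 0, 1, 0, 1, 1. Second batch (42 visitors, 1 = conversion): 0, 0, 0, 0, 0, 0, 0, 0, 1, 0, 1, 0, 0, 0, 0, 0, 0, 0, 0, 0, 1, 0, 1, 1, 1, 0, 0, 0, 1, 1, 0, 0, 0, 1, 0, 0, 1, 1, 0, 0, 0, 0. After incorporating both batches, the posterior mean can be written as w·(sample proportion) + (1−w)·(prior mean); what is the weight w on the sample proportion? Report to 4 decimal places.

0.8709

The Beta prior is conjugate to a Binomial/Bernoulli likelihood; the update adds successes to α and failures to β.
Total number of visitors: n = 43 + 42 = 85.
Posterior mean = (α₀+k)/(α₀+β₀+n) = [n/(α₀+β₀+n)]·(k/n) + [(α₀+β₀)/(α₀+β₀+n)]·α₀/(α₀+β₀), so only n and the prior enter the weight.
The weight on the data is w = n/(α₀+β₀+n) = 85/(9.9+2.7+85) = 85/97.6 = 0.8709.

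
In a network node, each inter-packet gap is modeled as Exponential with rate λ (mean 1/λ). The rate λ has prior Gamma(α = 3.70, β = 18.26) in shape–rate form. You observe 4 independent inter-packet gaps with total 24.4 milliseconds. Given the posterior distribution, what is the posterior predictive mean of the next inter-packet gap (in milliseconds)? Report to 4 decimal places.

With a Gamma(shape α, rate β) prior on the exponential rate λ, the posterior after n observations with total T = Σxᵢ is Gamma(α+n, β+T).
Posterior: Gamma(3.70+4, 18.26+24.4) = Gamma(7.70, 42.66).
The predictive distribution for the next observation is Lomax; its mean is β/(α−1) = 42.66/6.70 = 6.3672.

6.3672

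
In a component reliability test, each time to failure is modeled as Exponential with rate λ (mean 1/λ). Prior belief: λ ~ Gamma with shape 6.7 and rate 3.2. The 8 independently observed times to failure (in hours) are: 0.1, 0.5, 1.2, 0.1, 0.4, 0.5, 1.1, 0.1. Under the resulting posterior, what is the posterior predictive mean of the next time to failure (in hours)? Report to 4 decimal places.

0.5255

With a Gamma(shape α, rate β) prior on the exponential rate λ, the posterior after n observations with total T = Σxᵢ is Gamma(α+n, β+T).
Sum of observations T = 4.0 hours; n = 8.
Posterior: Gamma(6.7+8, 3.2+4.0) = Gamma(14.7, 7.2).
The predictive distribution for the next observation is Lomax; its mean is β/(α−1) = 7.2/13.7 = 0.5255.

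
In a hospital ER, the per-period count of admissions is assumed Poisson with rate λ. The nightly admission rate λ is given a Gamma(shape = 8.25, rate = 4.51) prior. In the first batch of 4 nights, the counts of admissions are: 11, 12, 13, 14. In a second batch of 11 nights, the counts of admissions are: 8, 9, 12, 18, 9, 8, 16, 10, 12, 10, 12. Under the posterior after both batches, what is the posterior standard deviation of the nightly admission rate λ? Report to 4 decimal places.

0.6920

With a Gamma(shape α, rate β) prior, the Poisson likelihood is conjugate: the posterior is Gamma(α + ΣXᵢ, β + n).
Batch 1: sum of counts S = 50 over n = 4 nights.
After batch 1: Gamma(α+S, β+n) = Gamma(8.25+50, 4.51+4) = Gamma(58.25, 8.51).
Batch 2: sum of counts S = 124 over n = 11 nights.
After batch 2: Gamma(α+S, β+n) = Gamma(58.25+124, 8.51+11) = Gamma(182.25, 19.51).
SD = √α/β = √182.25/19.51 = 0.6920.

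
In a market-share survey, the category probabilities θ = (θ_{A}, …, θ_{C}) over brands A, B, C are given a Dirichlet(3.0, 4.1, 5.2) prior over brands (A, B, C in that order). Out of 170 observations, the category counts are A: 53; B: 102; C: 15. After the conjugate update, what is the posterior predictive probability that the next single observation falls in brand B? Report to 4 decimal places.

0.5820

The Dirichlet prior is conjugate to the Multinomial likelihood: each posterior αⱼ = prior αⱼ + observed count nⱼ.
Posterior concentration: (56.0, 106.1, 20.2), total = 182.3.
P(next = B | data) = α_{B}/Σα = 0.5820.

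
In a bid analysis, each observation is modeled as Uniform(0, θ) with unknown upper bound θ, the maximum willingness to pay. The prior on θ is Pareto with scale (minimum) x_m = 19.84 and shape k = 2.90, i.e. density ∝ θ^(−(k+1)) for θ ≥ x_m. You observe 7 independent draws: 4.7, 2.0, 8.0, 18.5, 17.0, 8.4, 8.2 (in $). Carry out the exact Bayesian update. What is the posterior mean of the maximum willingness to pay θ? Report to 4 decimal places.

22.0692

A Pareto(scale x_m, shape k) prior on the upper bound θ of Uniform(0, θ) is conjugate: posterior is Pareto(max(x_m, max xᵢ), k + n).
Sample maximum = 18.5; prior scale x_m = 19.84 → posterior scale = max = 19.84.
Posterior shape = 2.90 + 7 = 9.90.
E[θ|data] = k·x_m/(k−1) = 9.90·19.84/8.90 = 22.0692.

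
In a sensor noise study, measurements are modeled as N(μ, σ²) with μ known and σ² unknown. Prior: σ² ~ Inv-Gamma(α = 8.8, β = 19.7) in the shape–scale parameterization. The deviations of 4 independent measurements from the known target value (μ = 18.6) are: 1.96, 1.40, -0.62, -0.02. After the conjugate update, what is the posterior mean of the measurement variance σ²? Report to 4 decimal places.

With known mean μ and an Inverse-Gamma(α, β) prior on σ², the Normal likelihood is conjugate: posterior is Inv-Gamma(α + n/2, β + Σ(xᵢ−μ)²/2).
Σ(xᵢ−μ)² = (1.96)² + (1.40)² + (-0.62)² + (-0.02)² = 6.1864.
Posterior: Inv-Gamma(8.8 + 4/2, 19.7 + 6.1864/2) = Inv-Gamma(10.80, 22.79320).
E[σ²|data] = β/(α−1) = 22.79320/9.80 = 2.3258.

2.3258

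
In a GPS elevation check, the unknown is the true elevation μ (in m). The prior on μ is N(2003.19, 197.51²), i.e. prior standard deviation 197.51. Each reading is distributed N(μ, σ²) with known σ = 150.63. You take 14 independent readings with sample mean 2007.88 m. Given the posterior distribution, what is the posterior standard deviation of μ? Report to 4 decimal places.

39.4465

For Normal data with known variance σ², a Normal(μ₀, σ₀²) prior on μ is conjugate. Posterior precision = 1/σ₀² + n/σ²; posterior mean is the precision-weighted average of μ₀ and x̄.
σ₀² = 197.51² = 39010.2001, σ² = 150.63² = 22689.3969; σ² + n·σ₀² = 22689.3969 + 14·39010.2001 = 568832.1983.
Posterior precision = 1/σ₀² + n/σ² = 1/39010.2001 + 14/22689.3969 = (σ² + n·σ₀²)/(σ₀²σ²) = 568832.1983/(39010.2001·22689.3969); posterior variance σₙ² = σ₀²σ²/(σ² + n·σ₀²) = 39010.2001·22689.3969/568832.1983 = 1556.026392.
Posterior SD = √σₙ² = √(39010.2001·22689.3969/568832.1983) = 39.4465.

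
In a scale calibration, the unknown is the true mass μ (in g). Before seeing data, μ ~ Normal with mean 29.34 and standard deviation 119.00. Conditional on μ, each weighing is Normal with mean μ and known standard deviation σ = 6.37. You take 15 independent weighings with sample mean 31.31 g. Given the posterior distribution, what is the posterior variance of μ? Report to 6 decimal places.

2.704610

For Normal data with known variance σ², a Normal(μ₀, σ₀²) prior on μ is conjugate. Posterior precision = 1/σ₀² + n/σ²; posterior mean is the precision-weighted average of μ₀ and x̄.
σ₀² = 119.00² = 14161, σ² = 6.37² = 40.5769; σ² + n·σ₀² = 40.5769 + 15·14161 = 212455.5769.
Posterior precision = 1/σ₀² + n/σ² = 1/14161 + 15/40.5769 = (σ² + n·σ₀²)/(σ₀²σ²) = 212455.5769/(14161·40.5769); posterior variance σₙ² = σ₀²σ²/(σ² + n·σ₀²) = 14161·40.5769/212455.5769 = 2.704610.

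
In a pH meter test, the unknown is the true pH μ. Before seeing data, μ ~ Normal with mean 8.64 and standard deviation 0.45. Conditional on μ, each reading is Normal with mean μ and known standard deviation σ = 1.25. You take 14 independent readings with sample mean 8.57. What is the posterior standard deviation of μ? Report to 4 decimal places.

0.2682

For Normal data with known variance σ², a Normal(μ₀, σ₀²) prior on μ is conjugate. Posterior precision = 1/σ₀² + n/σ²; posterior mean is the precision-weighted average of μ₀ and x̄.
σ₀² = 0.45² = 0.2025, σ² = 1.25² = 1.5625; σ² + n·σ₀² = 1.5625 + 14·0.2025 = 4.3975.
Posterior precision = 1/σ₀² + n/σ² = 1/0.2025 + 14/1.5625 = (σ² + n·σ₀²)/(σ₀²σ²) = 4.3975/(0.2025·1.5625); posterior variance σₙ² = σ₀²σ²/(σ² + n·σ₀²) = 0.2025·1.5625/4.3975 = 0.071951.
Posterior SD = √σₙ² = √(0.2025·1.5625/4.3975) = 0.2682.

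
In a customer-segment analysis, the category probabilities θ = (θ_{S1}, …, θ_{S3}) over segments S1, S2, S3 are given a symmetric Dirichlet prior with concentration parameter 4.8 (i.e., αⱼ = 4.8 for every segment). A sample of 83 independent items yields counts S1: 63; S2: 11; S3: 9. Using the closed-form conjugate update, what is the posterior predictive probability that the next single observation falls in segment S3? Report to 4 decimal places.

0.1417

The Dirichlet prior is conjugate to the Multinomial likelihood: each posterior αⱼ = prior αⱼ + observed count nⱼ.
Posterior concentration: (67.8, 15.8, 13.8), total = 97.4.
P(next = S3 | data) = α_{S3}/Σα = 0.1417.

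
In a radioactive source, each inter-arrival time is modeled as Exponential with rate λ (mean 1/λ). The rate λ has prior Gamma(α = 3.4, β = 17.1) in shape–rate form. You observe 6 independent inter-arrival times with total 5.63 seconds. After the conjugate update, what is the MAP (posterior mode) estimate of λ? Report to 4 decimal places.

0.3696

With a Gamma(shape α, rate β) prior on the exponential rate λ, the posterior after n observations with total T = Σxᵢ is Gamma(α+n, β+T).
Posterior: Gamma(3.4+6, 17.1+5.63) = Gamma(9.4, 22.73).
Mode = (α−1)/β = 0.3696.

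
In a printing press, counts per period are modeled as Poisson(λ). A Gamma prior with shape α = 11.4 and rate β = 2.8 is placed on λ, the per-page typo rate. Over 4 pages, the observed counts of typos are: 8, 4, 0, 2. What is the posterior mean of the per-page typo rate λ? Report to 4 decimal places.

3.7353

With a Gamma(shape α, rate β) prior, the Poisson likelihood is conjugate: the posterior is Gamma(α + ΣXᵢ, β + n).
Sum of counts S = 14 over n = 4 pages.
Posterior: Gamma(α+S, β+n) = Gamma(11.4+14, 2.8+4) = Gamma(25.4, 6.8).
Posterior mean = α/β = 25.4/6.8 = 3.7353.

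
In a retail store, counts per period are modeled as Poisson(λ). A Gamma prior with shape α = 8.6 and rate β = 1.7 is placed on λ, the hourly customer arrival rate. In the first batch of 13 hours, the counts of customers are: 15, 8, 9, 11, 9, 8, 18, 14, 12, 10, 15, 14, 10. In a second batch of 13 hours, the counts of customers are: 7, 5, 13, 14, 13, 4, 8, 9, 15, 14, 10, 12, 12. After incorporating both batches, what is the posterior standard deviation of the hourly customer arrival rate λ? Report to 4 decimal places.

0.6228

With a Gamma(shape α, rate β) prior, the Poisson likelihood is conjugate: the posterior is Gamma(α + ΣXᵢ, β + n).
Batch 1: sum of counts S = 153 over n = 13 hours.
After batch 1: Gamma(α+S, β+n) = Gamma(8.6+153, 1.7+13) = Gamma(161.6, 14.7).
Batch 2: sum of counts S = 136 over n = 13 hours.
After batch 2: Gamma(α+S, β+n) = Gamma(161.6+136, 14.7+13) = Gamma(297.6, 27.7).
SD = √α/β = √297.6/27.7 = 0.6228.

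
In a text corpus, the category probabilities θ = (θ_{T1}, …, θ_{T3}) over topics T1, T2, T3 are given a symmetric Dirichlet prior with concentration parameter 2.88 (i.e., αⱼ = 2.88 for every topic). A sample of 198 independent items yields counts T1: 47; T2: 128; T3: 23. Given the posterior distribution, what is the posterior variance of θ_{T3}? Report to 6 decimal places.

The Dirichlet prior is conjugate to the Multinomial likelihood: each posterior αⱼ = prior αⱼ + observed count nⱼ.
Posterior concentration: (49.88, 130.88, 25.88), total = 206.64.
Var[θ_j] = α_j(Σα−α_j)/((Σα)²(Σα+1)) = 25.88·180.76/(206.64²·207.64) = 0.000528.

0.000528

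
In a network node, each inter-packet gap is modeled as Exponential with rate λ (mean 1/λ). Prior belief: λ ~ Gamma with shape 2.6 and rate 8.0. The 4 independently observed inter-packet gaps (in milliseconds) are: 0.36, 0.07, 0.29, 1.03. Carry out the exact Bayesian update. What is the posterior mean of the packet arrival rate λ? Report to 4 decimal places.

With a Gamma(shape α, rate β) prior on the exponential rate λ, the posterior after n observations with total T = Σxᵢ is Gamma(α+n, β+T).
Sum of observations T = 1.75 milliseconds; n = 4.
Posterior: Gamma(2.6+4, 8.0+1.75) = Gamma(6.6, 9.75).
Posterior mean of λ = α/β = 6.6/9.75 = 0.6769.

0.6769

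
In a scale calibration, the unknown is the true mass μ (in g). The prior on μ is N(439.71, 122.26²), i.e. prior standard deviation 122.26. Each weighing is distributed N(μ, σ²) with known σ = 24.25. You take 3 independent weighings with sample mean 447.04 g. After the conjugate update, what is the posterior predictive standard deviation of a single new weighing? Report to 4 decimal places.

For Normal data with known variance σ², a Normal(μ₀, σ₀²) prior on μ is conjugate. Posterior precision = 1/σ₀² + n/σ²; posterior mean is the precision-weighted average of μ₀ and x̄.
σ₀² = 122.26² = 14947.5076, σ² = 24.25² = 588.0625; σ² + n·σ₀² = 588.0625 + 3·14947.5076 = 45430.5853.
Posterior precision = 1/σ₀² + n/σ² = 1/14947.5076 + 3/588.0625 = (σ² + n·σ₀²)/(σ₀²σ²) = 45430.5853/(14947.5076·588.0625); posterior variance σₙ² = σ₀²σ²/(σ² + n·σ₀²) = 14947.5076·588.0625/45430.5853 = 193.483501.
Predictive variance for one new observation = σₙ² + σ² = 14947.5076·588.0625/45430.5853 + 588.0625 = σ²·(σ₀² + 45430.5853)/45430.5853 = 588.0625·60378.0929/45430.5853 = 781.546001; SD = √(588.0625·60378.0929/45430.5853) = 27.9561.

27.9561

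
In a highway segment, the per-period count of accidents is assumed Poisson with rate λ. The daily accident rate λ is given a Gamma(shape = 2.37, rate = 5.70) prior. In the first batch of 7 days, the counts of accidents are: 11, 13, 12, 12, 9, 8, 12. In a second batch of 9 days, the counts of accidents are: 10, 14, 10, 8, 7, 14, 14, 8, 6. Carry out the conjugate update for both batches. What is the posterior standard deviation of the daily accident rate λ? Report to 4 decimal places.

0.6015

With a Gamma(shape α, rate β) prior, the Poisson likelihood is conjugate: the posterior is Gamma(α + ΣXᵢ, β + n).
Batch 1: sum of counts S = 77 over n = 7 days.
After batch 1: Gamma(α+S, β+n) = Gamma(2.37+77, 5.70+7) = Gamma(79.37, 12.70).
Batch 2: sum of counts S = 91 over n = 9 days.
After batch 2: Gamma(α+S, β+n) = Gamma(79.37+91, 12.70+9) = Gamma(170.37, 21.70).
SD = √α/β = √170.37/21.70 = 0.6015.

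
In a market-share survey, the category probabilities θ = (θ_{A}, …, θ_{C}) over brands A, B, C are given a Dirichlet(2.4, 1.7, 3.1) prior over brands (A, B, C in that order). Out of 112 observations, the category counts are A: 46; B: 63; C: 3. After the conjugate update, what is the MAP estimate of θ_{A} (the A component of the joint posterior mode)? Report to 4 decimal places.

The Dirichlet prior is conjugate to the Multinomial likelihood: each posterior αⱼ = prior αⱼ + observed count nⱼ.
Posterior concentration: (48.4, 64.7, 6.1), total = 119.2.
Joint mode component: (α_{A}−1)/(Σα−K) = 47.4/116.2 = 0.4079.

0.4079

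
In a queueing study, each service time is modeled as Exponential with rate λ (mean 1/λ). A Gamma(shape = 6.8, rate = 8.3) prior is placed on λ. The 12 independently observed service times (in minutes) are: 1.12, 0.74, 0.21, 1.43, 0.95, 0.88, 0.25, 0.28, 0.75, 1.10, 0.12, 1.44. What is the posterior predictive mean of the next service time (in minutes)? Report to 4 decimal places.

With a Gamma(shape α, rate β) prior on the exponential rate λ, the posterior after n observations with total T = Σxᵢ is Gamma(α+n, β+T).
Sum of observations T = 9.27 minutes; n = 12.
Posterior: Gamma(6.8+12, 8.3+9.27) = Gamma(18.8, 17.57).
The predictive distribution for the next observation is Lomax; its mean is β/(α−1) = 17.57/17.8 = 0.9871.

0.9871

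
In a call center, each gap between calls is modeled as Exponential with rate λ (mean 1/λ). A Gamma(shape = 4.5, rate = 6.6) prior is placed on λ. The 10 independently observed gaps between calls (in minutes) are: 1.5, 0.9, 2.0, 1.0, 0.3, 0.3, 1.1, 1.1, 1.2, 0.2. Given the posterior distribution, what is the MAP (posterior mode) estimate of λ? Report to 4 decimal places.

0.8333

With a Gamma(shape α, rate β) prior on the exponential rate λ, the posterior after n observations with total T = Σxᵢ is Gamma(α+n, β+T).
Sum of observations T = 9.6 minutes; n = 10.
Posterior: Gamma(4.5+10, 6.6+9.6) = Gamma(14.5, 16.2).
Mode = (α−1)/β = 0.8333.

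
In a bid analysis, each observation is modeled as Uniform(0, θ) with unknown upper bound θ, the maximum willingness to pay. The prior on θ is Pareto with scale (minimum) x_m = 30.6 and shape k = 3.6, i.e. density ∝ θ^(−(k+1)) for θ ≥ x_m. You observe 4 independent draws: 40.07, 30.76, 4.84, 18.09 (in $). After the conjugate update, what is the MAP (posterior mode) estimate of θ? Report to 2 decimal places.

40.07

A Pareto(scale x_m, shape k) prior on the upper bound θ of Uniform(0, θ) is conjugate: posterior is Pareto(max(x_m, max xᵢ), k + n).
Sample maximum = 40.07; prior scale x_m = 30.6 → posterior scale = max = 40.07.
Posterior shape = 3.6 + 4 = 7.6.
The Pareto density is decreasing on [x_m, ∞), so the mode is x_m = 40.07.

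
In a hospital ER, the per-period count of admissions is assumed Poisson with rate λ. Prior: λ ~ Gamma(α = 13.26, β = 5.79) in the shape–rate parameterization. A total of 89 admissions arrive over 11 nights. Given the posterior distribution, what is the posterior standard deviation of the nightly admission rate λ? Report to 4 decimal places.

With a Gamma(shape α, rate β) prior, the Poisson likelihood is conjugate: the posterior is Gamma(α + ΣXᵢ, β + n).
Posterior: Gamma(α+S, β+n) = Gamma(13.26+89, 5.79+11) = Gamma(102.26, 16.79).
SD = √α/β = √102.26/16.79 = 0.6023.

0.6023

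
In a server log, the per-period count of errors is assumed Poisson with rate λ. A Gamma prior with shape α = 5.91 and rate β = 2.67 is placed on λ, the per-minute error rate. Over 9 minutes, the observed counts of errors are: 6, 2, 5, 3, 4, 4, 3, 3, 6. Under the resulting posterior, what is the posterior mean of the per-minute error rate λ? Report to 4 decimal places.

With a Gamma(shape α, rate β) prior, the Poisson likelihood is conjugate: the posterior is Gamma(α + ΣXᵢ, β + n).
Sum of counts S = 36 over n = 9 minutes.
Posterior: Gamma(α+S, β+n) = Gamma(5.91+36, 2.67+9) = Gamma(41.91, 11.67).
Posterior mean = α/β = 41.91/11.67 = 3.5913.

3.5913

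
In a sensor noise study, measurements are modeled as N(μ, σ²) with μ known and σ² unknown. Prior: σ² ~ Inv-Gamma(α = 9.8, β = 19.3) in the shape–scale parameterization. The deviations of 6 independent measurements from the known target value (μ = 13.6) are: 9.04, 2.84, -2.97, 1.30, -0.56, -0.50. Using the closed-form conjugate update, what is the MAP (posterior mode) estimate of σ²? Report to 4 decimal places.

With known mean μ and an Inverse-Gamma(α, β) prior on σ², the Normal likelihood is conjugate: posterior is Inv-Gamma(α + n/2, β + Σ(xᵢ−μ)²/2).
Σ(xᵢ−μ)² = (9.04)² + (2.84)² + (-2.97)² + (1.30)² + (-0.56)² + (-0.50)² = 100.8617.
Posterior: Inv-Gamma(9.8 + 6/2, 19.3 + 100.8617/2) = Inv-Gamma(12.80, 69.73085).
Mode = β/(α+1) = 69.73085/13.80 = 5.0530.

5.0530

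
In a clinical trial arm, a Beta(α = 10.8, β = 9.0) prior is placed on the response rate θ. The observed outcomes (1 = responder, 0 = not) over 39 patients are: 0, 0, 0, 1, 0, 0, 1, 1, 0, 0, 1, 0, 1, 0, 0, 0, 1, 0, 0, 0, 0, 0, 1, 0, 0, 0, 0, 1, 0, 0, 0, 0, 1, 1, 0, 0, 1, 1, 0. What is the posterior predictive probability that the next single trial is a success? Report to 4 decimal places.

0.3878

The Beta prior is conjugate to a Binomial/Bernoulli likelihood; the update adds successes to α and failures to β.
Posterior: Beta(α+k, β+n−k) = Beta(10.8+12, 9.0+27) = Beta(22.8, 36.0).
For a single future Bernoulli trial, P(success | data) = α/(α+β) = 0.3878.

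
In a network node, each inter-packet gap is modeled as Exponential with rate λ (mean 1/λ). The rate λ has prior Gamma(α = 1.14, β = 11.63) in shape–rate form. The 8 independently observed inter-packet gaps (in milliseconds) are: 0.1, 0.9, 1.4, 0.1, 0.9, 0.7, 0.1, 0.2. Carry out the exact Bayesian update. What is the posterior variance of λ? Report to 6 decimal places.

With a Gamma(shape α, rate β) prior on the exponential rate λ, the posterior after n observations with total T = Σxᵢ is Gamma(α+n, β+T).
Sum of observations T = 4.4 milliseconds; n = 8.
Posterior: Gamma(1.14+8, 11.63+4.4) = Gamma(9.14, 16.03).
Var = α/β² = 0.035570.

0.035570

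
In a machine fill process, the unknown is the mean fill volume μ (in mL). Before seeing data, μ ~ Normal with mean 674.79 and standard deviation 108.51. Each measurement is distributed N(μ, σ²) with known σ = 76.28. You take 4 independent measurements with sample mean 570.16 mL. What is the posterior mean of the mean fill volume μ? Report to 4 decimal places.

For Normal data with known variance σ², a Normal(μ₀, σ₀²) prior on μ is conjugate. Posterior precision = 1/σ₀² + n/σ²; posterior mean is the precision-weighted average of μ₀ and x̄.
n·x̄ = 4·570.16 = 2280.64.
σ₀² = 108.51² = 11774.4201, σ² = 76.28² = 5818.6384; σ² + n·σ₀² = 5818.6384 + 4·11774.4201 = 52916.3188.
Posterior mean = (μ₀/σ₀² + n·x̄/σ²)/(1/σ₀² + n/σ²) = (σ²·μ₀ + σ₀²·n·x̄)/(σ² + n·σ₀²) = (5818.6384·674.79 + 11774.4201·2280.64)/52916.3188 = 30779572.4628/52916.3188 = 581.6650.

581.6650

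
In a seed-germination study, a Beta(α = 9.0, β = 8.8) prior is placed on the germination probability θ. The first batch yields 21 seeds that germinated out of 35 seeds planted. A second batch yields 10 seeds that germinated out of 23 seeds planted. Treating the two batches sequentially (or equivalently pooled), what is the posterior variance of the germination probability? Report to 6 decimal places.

The Beta prior is conjugate to a Binomial/Bernoulli likelihood; the update adds successes to α and failures to β.
After batch 1: Beta(9.0+21, 8.8+14) = Beta(30.0, 22.8).
After batch 2: Beta(30.0+10, 22.8+13) = Beta(40.0, 35.8).
Var = αβ/((α+β)²(α+β+1)) = 40.0·35.8/(75.8²·76.8) = 0.003245.

0.003245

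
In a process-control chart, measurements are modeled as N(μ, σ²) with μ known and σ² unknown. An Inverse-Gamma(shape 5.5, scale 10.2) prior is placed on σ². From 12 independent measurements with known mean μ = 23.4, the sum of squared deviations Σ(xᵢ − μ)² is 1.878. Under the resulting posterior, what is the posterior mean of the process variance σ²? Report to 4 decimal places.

With known mean μ and an Inverse-Gamma(α, β) prior on σ², the Normal likelihood is conjugate: posterior is Inv-Gamma(α + n/2, β + Σ(xᵢ−μ)²/2).
Posterior: Inv-Gamma(5.5 + 12/2, 10.2 + 1.878/2) = Inv-Gamma(11.50, 11.1390).
E[σ²|data] = β/(α−1) = 11.1390/10.50 = 1.0609.

1.0609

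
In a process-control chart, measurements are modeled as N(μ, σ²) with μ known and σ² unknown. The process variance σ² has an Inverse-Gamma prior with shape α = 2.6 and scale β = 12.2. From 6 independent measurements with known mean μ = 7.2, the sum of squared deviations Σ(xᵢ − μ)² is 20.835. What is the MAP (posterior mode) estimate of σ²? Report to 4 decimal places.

3.4269

With known mean μ and an Inverse-Gamma(α, β) prior on σ², the Normal likelihood is conjugate: posterior is Inv-Gamma(α + n/2, β + Σ(xᵢ−μ)²/2).
Posterior: Inv-Gamma(2.6 + 6/2, 12.2 + 20.835/2) = Inv-Gamma(5.60, 22.6175).
Mode = β/(α+1) = 22.6175/6.60 = 3.4269.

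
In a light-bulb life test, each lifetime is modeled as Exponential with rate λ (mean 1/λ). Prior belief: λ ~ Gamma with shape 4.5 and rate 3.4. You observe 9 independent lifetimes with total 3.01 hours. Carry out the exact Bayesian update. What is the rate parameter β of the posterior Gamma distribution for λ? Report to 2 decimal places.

6.41

With a Gamma(shape α, rate β) prior on the exponential rate λ, the posterior after n observations with total T = Σxᵢ is Gamma(α+n, β+T).
Posterior: Gamma(4.5+9, 3.4+3.01) = Gamma(13.5, 6.41).
Posterior β = 6.41.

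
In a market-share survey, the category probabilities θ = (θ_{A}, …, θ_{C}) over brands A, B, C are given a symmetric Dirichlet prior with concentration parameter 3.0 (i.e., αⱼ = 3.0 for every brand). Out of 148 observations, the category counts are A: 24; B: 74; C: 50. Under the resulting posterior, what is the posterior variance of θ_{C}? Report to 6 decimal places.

0.001415

The Dirichlet prior is conjugate to the Multinomial likelihood: each posterior αⱼ = prior αⱼ + observed count nⱼ.
Posterior concentration: (27.0, 77.0, 53.0), total = 157.0.
Var[θ_j] = α_j(Σα−α_j)/((Σα)²(Σα+1)) = 53.0·104.0/(157.0²·158.0) = 0.001415.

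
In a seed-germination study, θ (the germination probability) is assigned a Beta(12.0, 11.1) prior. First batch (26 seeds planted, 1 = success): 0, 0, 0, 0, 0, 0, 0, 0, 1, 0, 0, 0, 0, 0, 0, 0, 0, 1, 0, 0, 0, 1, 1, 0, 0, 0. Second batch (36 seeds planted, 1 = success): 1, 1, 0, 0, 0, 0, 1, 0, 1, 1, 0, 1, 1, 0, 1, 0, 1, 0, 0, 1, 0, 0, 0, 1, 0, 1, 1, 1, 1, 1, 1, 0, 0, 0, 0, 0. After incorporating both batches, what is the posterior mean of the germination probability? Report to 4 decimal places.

0.3878

The Beta prior is conjugate to a Binomial/Bernoulli likelihood; the update adds successes to α and failures to β.
After batch 1: Beta(12.0+4, 11.1+22) = Beta(16.0, 33.1).
After batch 2: Beta(16.0+17, 33.1+19) = Beta(33.0, 52.1).
Posterior mean = α/(α+β) = 33.0/85.1 = 0.3878.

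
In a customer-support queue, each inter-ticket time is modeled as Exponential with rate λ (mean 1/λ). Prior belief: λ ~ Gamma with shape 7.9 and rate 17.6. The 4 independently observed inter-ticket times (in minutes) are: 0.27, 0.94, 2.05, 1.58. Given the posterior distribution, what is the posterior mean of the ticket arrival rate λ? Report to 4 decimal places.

With a Gamma(shape α, rate β) prior on the exponential rate λ, the posterior after n observations with total T = Σxᵢ is Gamma(α+n, β+T).
Sum of observations T = 4.84 minutes; n = 4.
Posterior: Gamma(7.9+4, 17.6+4.84) = Gamma(11.9, 22.44).
Posterior mean of λ = α/β = 11.9/22.44 = 0.5303.

0.5303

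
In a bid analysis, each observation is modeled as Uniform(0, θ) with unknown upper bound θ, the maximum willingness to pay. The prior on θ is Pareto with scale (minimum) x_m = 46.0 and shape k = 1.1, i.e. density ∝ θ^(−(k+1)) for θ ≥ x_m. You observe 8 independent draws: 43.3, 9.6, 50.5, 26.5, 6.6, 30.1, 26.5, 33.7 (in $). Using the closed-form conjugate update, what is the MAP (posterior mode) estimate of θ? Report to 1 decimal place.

50.5

A Pareto(scale x_m, shape k) prior on the upper bound θ of Uniform(0, θ) is conjugate: posterior is Pareto(max(x_m, max xᵢ), k + n).
Sample maximum = 50.5; prior scale x_m = 46.0 → posterior scale = max = 50.5.
Posterior shape = 1.1 + 8 = 9.1.
The Pareto density is decreasing on [x_m, ∞), so the mode is x_m = 50.5.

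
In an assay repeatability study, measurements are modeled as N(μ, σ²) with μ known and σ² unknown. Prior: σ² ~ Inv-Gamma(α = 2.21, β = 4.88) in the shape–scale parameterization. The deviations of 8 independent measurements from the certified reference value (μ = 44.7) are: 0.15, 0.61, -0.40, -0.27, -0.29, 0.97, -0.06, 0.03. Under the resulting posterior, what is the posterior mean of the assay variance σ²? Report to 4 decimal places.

With known mean μ and an Inverse-Gamma(α, β) prior on σ², the Normal likelihood is conjugate: posterior is Inv-Gamma(α + n/2, β + Σ(xᵢ−μ)²/2).
Σ(xᵢ−μ)² = (0.15)² + (0.61)² + (-0.40)² + (-0.27)² + (-0.29)² + (0.97)² + (-0.06)² + (0.03)² = 1.6570.
Posterior: Inv-Gamma(2.21 + 8/2, 4.88 + 1.6570/2) = Inv-Gamma(6.21, 5.70850).
E[σ²|data] = β/(α−1) = 5.70850/5.21 = 1.0957.

1.0957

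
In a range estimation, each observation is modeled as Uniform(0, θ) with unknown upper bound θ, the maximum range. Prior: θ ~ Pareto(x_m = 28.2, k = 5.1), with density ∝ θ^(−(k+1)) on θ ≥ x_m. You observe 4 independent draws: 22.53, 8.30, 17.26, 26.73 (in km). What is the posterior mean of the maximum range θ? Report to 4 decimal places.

31.6815

A Pareto(scale x_m, shape k) prior on the upper bound θ of Uniform(0, θ) is conjugate: posterior is Pareto(max(x_m, max xᵢ), k + n).
Sample maximum = 26.73; prior scale x_m = 28.2 → posterior scale = max = 28.20.
Posterior shape = 5.1 + 4 = 9.1.
E[θ|data] = k·x_m/(k−1) = 9.1·28.20/8.1 = 31.6815.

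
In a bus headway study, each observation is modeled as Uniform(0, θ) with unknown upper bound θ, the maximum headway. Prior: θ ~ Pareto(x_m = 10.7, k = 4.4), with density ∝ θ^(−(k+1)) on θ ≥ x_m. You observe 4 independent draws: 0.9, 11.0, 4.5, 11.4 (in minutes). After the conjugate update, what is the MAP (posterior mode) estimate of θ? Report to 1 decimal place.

11.4

A Pareto(scale x_m, shape k) prior on the upper bound θ of Uniform(0, θ) is conjugate: posterior is Pareto(max(x_m, max xᵢ), k + n).
Sample maximum = 11.4; prior scale x_m = 10.7 → posterior scale = max = 11.4.
Posterior shape = 4.4 + 4 = 8.4.
The Pareto density is decreasing on [x_m, ∞), so the mode is x_m = 11.4.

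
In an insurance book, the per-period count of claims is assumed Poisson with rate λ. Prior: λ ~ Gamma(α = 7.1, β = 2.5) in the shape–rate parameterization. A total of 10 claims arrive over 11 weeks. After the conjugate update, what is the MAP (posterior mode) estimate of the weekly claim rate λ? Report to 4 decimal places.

With a Gamma(shape α, rate β) prior, the Poisson likelihood is conjugate: the posterior is Gamma(α + ΣXᵢ, β + n).
Posterior: Gamma(α+S, β+n) = Gamma(7.1+10, 2.5+11) = Gamma(17.1, 13.5).
Mode of Gamma(α,β) for α≥1 is (α−1)/β = 16.1/13.5 = 1.1926.

1.1926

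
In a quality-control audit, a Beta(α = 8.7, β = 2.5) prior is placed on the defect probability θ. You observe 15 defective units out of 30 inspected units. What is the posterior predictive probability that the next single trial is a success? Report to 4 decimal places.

0.5752

The Beta prior is conjugate to a Binomial/Bernoulli likelihood; the update adds successes to α and failures to β.
Posterior: Beta(α+k, β+n−k) = Beta(8.7+15, 2.5+15) = Beta(23.7, 17.5).
For a single future Bernoulli trial, P(success | data) = α/(α+β) = 0.5752.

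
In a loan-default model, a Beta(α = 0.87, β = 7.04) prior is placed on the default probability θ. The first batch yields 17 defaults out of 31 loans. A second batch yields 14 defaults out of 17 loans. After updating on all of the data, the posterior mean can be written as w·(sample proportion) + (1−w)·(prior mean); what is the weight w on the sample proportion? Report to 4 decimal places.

The Beta prior is conjugate to a Binomial/Bernoulli likelihood; the update adds successes to α and failures to β.
Total number of loans: n = 31 + 17 = 48.
Posterior mean = (α₀+k)/(α₀+β₀+n) = [n/(α₀+β₀+n)]·(k/n) + [(α₀+β₀)/(α₀+β₀+n)]·α₀/(α₀+β₀), so only n and the prior enter the weight.
The weight on the data is w = n/(α₀+β₀+n) = 48/(0.87+7.04+48) = 48/55.91 = 0.8585.

0.8585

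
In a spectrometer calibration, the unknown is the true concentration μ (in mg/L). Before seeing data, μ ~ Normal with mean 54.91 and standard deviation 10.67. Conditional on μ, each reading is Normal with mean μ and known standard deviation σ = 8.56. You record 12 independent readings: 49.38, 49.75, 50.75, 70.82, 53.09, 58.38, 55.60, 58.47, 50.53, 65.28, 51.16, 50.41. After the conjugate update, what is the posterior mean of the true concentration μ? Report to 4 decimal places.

55.2817

For Normal data with known variance σ², a Normal(μ₀, σ₀²) prior on μ is conjugate. Posterior precision = 1/σ₀² + n/σ²; posterior mean is the precision-weighted average of μ₀ and x̄.
Σxᵢ = 49.38 + 49.75 + 50.75 + 70.82 + 53.09 + 58.38 + 55.60 + 58.47 + 50.53 + 65.28 + 51.16 + 50.41 = 663.62, so n·x̄ = 663.62.
σ₀² = 10.67² = 113.8489, σ² = 8.56² = 73.2736; σ² + n·σ₀² = 73.2736 + 12·113.8489 = 1439.4604.
Posterior mean = (μ₀/σ₀² + n·x̄/σ²)/(1/σ₀² + n/σ²) = (σ²·μ₀ + σ₀²·n·x̄)/(σ² + n·σ₀²) = (73.2736·54.91 + 113.8489·663.62)/1439.4604 = 79575.860394/1439.4604 = 55.2817.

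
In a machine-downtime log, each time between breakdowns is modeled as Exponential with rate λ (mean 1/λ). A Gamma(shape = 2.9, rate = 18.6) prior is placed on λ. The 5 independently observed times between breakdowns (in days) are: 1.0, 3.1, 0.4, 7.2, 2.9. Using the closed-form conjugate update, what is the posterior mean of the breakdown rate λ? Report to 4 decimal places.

With a Gamma(shape α, rate β) prior on the exponential rate λ, the posterior after n observations with total T = Σxᵢ is Gamma(α+n, β+T).
Sum of observations T = 14.6 days; n = 5.
Posterior: Gamma(2.9+5, 18.6+14.6) = Gamma(7.9, 33.2).
Posterior mean of λ = α/β = 7.9/33.2 = 0.2380.

0.2380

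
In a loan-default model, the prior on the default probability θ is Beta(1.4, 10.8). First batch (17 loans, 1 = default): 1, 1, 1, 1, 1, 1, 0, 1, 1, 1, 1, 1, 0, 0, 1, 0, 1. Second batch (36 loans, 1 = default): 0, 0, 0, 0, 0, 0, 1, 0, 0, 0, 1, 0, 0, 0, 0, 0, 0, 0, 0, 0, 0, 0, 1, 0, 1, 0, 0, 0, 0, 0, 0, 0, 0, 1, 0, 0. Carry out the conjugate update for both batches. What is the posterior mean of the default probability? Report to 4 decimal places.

0.2975

The Beta prior is conjugate to a Binomial/Bernoulli likelihood; the update adds successes to α and failures to β.
After batch 1: Beta(1.4+13, 10.8+4) = Beta(14.4, 14.8).
After batch 2: Beta(14.4+5, 14.8+31) = Beta(19.4, 45.8).
Posterior mean = α/(α+β) = 19.4/65.2 = 0.2975.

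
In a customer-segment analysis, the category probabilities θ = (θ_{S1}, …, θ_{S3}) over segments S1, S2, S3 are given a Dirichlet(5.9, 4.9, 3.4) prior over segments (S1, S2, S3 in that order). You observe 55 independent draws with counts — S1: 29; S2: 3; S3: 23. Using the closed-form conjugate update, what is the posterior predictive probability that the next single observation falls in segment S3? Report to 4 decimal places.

0.3815

The Dirichlet prior is conjugate to the Multinomial likelihood: each posterior αⱼ = prior αⱼ + observed count nⱼ.
Posterior concentration: (34.9, 7.9, 26.4), total = 69.2.
P(next = S3 | data) = α_{S3}/Σα = 0.3815.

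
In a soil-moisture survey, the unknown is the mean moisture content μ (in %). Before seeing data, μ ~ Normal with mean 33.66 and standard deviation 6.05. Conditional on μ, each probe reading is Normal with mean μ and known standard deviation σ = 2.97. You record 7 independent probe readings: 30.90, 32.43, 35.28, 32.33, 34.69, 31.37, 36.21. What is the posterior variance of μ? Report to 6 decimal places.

For Normal data with known variance σ², a Normal(μ₀, σ₀²) prior on μ is conjugate. Posterior precision = 1/σ₀² + n/σ²; posterior mean is the precision-weighted average of μ₀ and x̄.
σ₀² = 6.05² = 36.6025, σ² = 2.97² = 8.8209; σ² + n·σ₀² = 8.8209 + 7·36.6025 = 265.0384.
Posterior precision = 1/σ₀² + n/σ² = 1/36.6025 + 7/8.8209 = (σ² + n·σ₀²)/(σ₀²σ²) = 265.0384/(36.6025·8.8209); posterior variance σₙ² = σ₀²σ²/(σ² + n·σ₀²) = 36.6025·8.8209/265.0384 = 1.218189.

1.218189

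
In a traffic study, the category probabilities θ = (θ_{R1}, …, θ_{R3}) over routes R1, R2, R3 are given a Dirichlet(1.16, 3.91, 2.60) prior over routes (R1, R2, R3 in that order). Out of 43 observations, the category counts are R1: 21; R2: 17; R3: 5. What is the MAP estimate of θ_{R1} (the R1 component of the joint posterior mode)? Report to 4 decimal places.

The Dirichlet prior is conjugate to the Multinomial likelihood: each posterior αⱼ = prior αⱼ + observed count nⱼ.
Posterior concentration: (22.16, 20.91, 7.60), total = 50.67.
Joint mode component: (α_{R1}−1)/(Σα−K) = 21.16/47.67 = 0.4439.

0.4439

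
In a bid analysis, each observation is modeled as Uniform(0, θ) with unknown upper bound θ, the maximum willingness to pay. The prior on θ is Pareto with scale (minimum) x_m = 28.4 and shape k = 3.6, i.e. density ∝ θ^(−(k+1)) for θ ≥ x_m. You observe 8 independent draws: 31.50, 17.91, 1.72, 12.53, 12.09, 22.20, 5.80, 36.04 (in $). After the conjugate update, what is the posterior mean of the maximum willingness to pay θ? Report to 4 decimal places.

39.4400

A Pareto(scale x_m, shape k) prior on the upper bound θ of Uniform(0, θ) is conjugate: posterior is Pareto(max(x_m, max xᵢ), k + n).
Sample maximum = 36.04; prior scale x_m = 28.4 → posterior scale = max = 36.04.
Posterior shape = 3.6 + 8 = 11.6.
E[θ|data] = k·x_m/(k−1) = 11.6·36.04/10.6 = 39.4400.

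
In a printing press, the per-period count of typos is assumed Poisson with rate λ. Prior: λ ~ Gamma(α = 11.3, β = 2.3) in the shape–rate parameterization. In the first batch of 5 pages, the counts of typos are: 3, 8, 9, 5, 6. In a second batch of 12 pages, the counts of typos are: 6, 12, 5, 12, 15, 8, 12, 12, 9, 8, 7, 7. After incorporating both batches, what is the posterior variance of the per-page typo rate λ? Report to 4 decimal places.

0.4169

With a Gamma(shape α, rate β) prior, the Poisson likelihood is conjugate: the posterior is Gamma(α + ΣXᵢ, β + n).
Batch 1: sum of counts S = 31 over n = 5 pages.
After batch 1: Gamma(α+S, β+n) = Gamma(11.3+31, 2.3+5) = Gamma(42.3, 7.3).
Batch 2: sum of counts S = 113 over n = 12 pages.
After batch 2: Gamma(α+S, β+n) = Gamma(42.3+113, 7.3+12) = Gamma(155.3, 19.3).
Var = α/β² = 155.3/19.3² = 0.4169.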